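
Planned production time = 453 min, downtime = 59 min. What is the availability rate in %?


Formula: Availability = (Planned Time - Downtime) / Planned Time * 100
Uptime = 453 - 59 = 394 min
Availability = 394 / 453 * 100 = 87.0%

87.0%


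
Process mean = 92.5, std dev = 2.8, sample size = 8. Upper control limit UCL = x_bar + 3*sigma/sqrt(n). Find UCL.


UCL = 92.5 + 3 * 2.8 / sqrt(8)

95.47


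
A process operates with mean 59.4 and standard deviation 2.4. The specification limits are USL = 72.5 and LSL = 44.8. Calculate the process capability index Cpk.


Cpu = (72.5 - 59.4) / (3 * 2.4) = 1.82
Cpl = (59.4 - 44.8) / (3 * 2.4) = 2.03
Cpk = min(1.82, 2.03) = 1.82

1.82


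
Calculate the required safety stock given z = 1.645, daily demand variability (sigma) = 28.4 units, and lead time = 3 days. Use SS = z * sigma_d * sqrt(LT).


Formula: SS = z * sigma_d * sqrt(LT)
sqrt(LT) = sqrt(3) = 1.7321
SS = 1.645 * 28.4 * 1.7321
SS = 80.9 units

80.9 units


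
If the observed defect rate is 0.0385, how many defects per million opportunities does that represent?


DPMO = defect_rate * 1000000 = 0.0385 * 1000000

38500


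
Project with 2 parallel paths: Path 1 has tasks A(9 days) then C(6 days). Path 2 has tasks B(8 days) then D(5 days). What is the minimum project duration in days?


Path 1 = 9 + 6 = 15 days
Path 2 = 8 + 5 = 13 days
Duration = max(15, 13) = 15 days

15 days


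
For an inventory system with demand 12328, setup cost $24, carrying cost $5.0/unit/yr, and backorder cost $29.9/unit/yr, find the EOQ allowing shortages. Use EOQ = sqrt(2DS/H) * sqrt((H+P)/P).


Formula: EOQ* = sqrt(2DS/H) * sqrt((H+P)/P)
Base EOQ = sqrt(2*12328*24/5.0) = 344.02 units
Correction = sqrt((5.0+29.9)/29.9) = 1.08038
EOQ* = 344.02 * 1.08038 = 371.7 units

371.7 units


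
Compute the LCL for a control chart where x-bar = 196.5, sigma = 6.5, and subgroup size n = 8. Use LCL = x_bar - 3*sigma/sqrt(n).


LCL = 196.5 - 3 * 6.5 / sqrt(8)

189.61


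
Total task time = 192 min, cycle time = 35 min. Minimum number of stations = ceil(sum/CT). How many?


Formula: N_min = ceil(Sum of Task Times / Cycle Time)
N_min = ceil(192 min / 35 min) = ceil(5.4857)
N_min = 6 stations

6


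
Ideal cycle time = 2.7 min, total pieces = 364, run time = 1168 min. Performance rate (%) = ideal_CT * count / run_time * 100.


Formula: Performance = (Ideal CT * Total Count) / Run Time * 100
Ideal output time = 2.7 * 364 = 982.8 min
Performance = 982.8 / 1168 * 100 = 84.1%

84.1%


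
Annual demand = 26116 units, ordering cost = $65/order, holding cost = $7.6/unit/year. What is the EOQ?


Formula: EOQ = sqrt(2 * D * S / H)
Numerator: 2 * 26116 * 65 = 3395080
2DS/H = 3395080 / 7.6 = 446721.1
EOQ = sqrt(446721.1) = 668.4 units

668.4 units


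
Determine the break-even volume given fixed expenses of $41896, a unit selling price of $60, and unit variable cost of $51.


Formula: BEQ = Fixed Costs / (Price - Variable Cost)
Contribution margin = $60 - $51 = $9/unit
BEQ = ceil($41896 / $9/unit) = ceil(4655.11) = 4656 units

4656 units


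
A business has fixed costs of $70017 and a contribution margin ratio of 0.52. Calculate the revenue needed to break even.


Formula: BER = Fixed Costs / Contribution Margin Ratio
BER = $70017 / 0.52
BER = $134648.08 (to the nearest cent)

$134648.08


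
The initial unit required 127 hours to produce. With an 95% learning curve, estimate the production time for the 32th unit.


Formula: T_n = T_1 * (learning_rate)^(log2(n)) where learning_rate = rate/100
Doublings = log2(32) = 5
T_n = 127 * 0.95^5
T_n = 127 * 0.7738 = 98.3 hours

98.3 hours


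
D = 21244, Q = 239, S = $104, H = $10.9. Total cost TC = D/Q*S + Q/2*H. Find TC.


TC = 21244/239 * 104 + 239/2 * 10.9

$10546.80


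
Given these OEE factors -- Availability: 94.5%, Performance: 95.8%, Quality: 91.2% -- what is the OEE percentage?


Formula: OEE = Availability * Performance * Quality / 10000
A * P = 94.5% * 95.8% / 100 = 90.53%
OEE = 90.53% * 91.2% / 100 = 82.6%

82.6%


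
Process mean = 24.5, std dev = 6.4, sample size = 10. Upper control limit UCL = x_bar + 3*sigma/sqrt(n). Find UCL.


UCL = 24.5 + 3 * 6.4 / sqrt(10)

30.57


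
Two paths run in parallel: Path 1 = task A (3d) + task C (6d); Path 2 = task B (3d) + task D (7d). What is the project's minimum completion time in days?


Path 1 = 3 + 6 = 9 days
Path 2 = 3 + 7 = 10 days
Duration = max(9, 10) = 10 days

10 days


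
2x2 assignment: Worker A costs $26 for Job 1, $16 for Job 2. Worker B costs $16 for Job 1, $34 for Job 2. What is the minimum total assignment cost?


Option 1: A->1 + B->2 = $26 + $34 = $60
Option 2: A->2 + B->1 = $16 + $16 = $32
Min cost = min($60, $32) = $32

$32


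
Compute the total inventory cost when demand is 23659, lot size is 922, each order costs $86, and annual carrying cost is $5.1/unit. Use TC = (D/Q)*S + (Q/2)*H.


TC = 23659/922 * 86 + 922/2 * 5.1

$4557.90


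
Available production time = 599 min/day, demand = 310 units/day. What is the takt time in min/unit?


Formula: Takt Time = Available Production Time / Customer Demand
Takt = 599 min/day / 310 units/day
Takt = 1.93 min/unit

1.93 min/unit


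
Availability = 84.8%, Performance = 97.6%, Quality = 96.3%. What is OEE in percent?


Formula: OEE = Availability * Performance * Quality / 10000
A * P = 84.8% * 97.6% / 100 = 82.76%
OEE = 82.76% * 96.3% / 100 = 79.7%

79.7%


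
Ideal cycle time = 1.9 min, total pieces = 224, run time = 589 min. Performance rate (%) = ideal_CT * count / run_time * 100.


Formula: Performance = (Ideal CT * Total Count) / Run Time * 100
Ideal output time = 1.9 * 224 = 425.6 min
Performance = 425.6 / 589 * 100 = 72.3%

72.3%


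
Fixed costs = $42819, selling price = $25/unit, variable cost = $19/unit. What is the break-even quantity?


Formula: BEQ = Fixed Costs / (Price - Variable Cost)
Contribution margin = $25 - $19 = $6/unit
BEQ = ceil($42819 / $6/unit) = ceil(7136.5) = 7137 units

7137 units


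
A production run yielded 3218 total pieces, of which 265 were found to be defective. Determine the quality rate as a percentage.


Formula: Quality Rate = Good Pieces / Total Pieces * 100
Good pieces = 3218 - 265 = 2953
QR = 2953 / 3218 * 100 = 91.8%

91.8%


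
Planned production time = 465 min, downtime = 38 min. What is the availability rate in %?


Formula: Availability = (Planned Time - Downtime) / Planned Time * 100
Uptime = 465 - 38 = 427 min
Availability = 427 / 465 * 100 = 91.8%

91.8%


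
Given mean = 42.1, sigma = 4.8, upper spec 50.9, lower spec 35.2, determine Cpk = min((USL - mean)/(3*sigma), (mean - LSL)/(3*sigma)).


Cpu = (50.9 - 42.1) / (3 * 4.8) = 0.61
Cpl = (42.1 - 35.2) / (3 * 4.8) = 0.48
Cpk = min(0.61, 0.48) = 0.48

0.48


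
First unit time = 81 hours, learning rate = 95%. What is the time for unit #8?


Formula: T_n = T_1 * (learning_rate)^(log2(n)) where learning_rate = rate/100
Doublings = log2(8) = 3
T_n = 81 * 0.95^3
T_n = 81 * 0.8574 = 69.4 hours

69.4 hours


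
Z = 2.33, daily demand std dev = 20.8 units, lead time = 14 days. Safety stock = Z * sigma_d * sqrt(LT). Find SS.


Formula: SS = z * sigma_d * sqrt(LT)
sqrt(LT) = sqrt(14) = 3.7417
SS = 2.33 * 20.8 * 3.7417
SS = 181.3 units

181.3 units


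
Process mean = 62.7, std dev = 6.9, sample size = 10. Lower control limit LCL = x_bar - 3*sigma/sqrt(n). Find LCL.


LCL = 62.7 - 3 * 6.9 / sqrt(10)

56.15


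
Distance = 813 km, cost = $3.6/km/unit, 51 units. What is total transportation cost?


TC = dist * cost * units = 813 * 3.6 * 51 = $149266.80

$149266.80


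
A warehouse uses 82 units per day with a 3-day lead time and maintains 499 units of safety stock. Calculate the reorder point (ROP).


Formula: ROP = (Daily Demand * Lead Time) + Safety Stock
Demand during lead time = 82 * 3 = 246 units
ROP = 246 + 499 = 745 units

745 units


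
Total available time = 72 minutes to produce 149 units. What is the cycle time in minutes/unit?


Formula: CT = Available Time / Number of Units
CT = 72 min / 149 units
CT = 0.48 min/unit

0.48 min/unit


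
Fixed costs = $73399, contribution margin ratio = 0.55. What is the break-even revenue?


Formula: BER = Fixed Costs / Contribution Margin Ratio
BER = $73399 / 0.55
BER = $133452.73 (to the nearest cent)

$133452.73


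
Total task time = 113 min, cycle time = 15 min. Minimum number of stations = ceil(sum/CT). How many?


Formula: N_min = ceil(Sum of Task Times / Cycle Time)
N_min = ceil(113 min / 15 min) = ceil(7.5333)
N_min = 8 stations

8


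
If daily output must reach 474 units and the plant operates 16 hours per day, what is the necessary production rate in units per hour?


Formula: Production Rate = Daily Demand / Available Hours
Rate = 474 units/day / 16 hours/day
Rate = 29.6 units/hour

29.6 units/hour


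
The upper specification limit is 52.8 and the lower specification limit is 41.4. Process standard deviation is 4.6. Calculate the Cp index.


Cp = (52.8 - 41.4) / (6 * 4.6)

0.41


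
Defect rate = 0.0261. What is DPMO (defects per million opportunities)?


DPMO = defect_rate * 1000000 = 0.0261 * 1000000

26100


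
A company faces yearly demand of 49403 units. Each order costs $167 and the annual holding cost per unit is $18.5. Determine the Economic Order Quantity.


Formula: EOQ = sqrt(2 * D * S / H)
Numerator: 2 * 49403 * 167 = 16500602
2DS/H = 16500602 / 18.5 = 891924.4
EOQ = sqrt(891924.4) = 944.4 units

944.4 units


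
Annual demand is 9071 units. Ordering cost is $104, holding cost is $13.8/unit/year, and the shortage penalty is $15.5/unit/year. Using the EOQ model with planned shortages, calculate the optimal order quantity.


Formula: EOQ* = sqrt(2DS/H) * sqrt((H+P)/P)
Base EOQ = sqrt(2*9071*104/13.8) = 369.76 units
Correction = sqrt((13.8+15.5)/15.5) = 1.37489
EOQ* = 369.76 * 1.37489 = 508.4 units

508.4 units


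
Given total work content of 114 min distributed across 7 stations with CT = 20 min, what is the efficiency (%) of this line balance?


Formula: Efficiency = Sum of Task Times / (N_stations * CT) * 100
Total station capacity = 7 stations * 20 min = 140 min
Efficiency = 114 / 140 * 100 = 81.4%

81.4%


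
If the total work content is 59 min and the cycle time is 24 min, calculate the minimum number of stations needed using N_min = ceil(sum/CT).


Formula: N_min = ceil(Sum of Task Times / Cycle Time)
N_min = ceil(59 min / 24 min) = ceil(2.4583)
N_min = 3 stations

3


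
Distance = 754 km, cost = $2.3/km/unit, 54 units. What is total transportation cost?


TC = dist * cost * units = 754 * 2.3 * 54 = $93646.80

$93646.80


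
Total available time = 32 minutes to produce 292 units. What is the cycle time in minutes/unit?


Formula: CT = Available Time / Number of Units
CT = 32 min / 292 units
CT = 0.11 min/unit

0.11 min/unit


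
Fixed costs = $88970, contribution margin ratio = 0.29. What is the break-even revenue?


Formula: BER = Fixed Costs / Contribution Margin Ratio
BER = $88970 / 0.29
BER = $306793.10 (to the nearest cent)

$306793.10


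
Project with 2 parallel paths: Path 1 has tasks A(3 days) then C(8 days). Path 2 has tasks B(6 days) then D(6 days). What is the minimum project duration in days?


Path 1 = 3 + 8 = 11 days
Path 2 = 6 + 6 = 12 days
Duration = max(11, 12) = 12 days

12 days


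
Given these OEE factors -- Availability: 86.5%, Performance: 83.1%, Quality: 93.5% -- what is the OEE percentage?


Formula: OEE = Availability * Performance * Quality / 10000
A * P = 86.5% * 83.1% / 100 = 71.88%
OEE = 71.88% * 93.5% / 100 = 67.2%

67.2%


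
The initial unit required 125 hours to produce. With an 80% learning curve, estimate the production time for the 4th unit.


Formula: T_n = T_1 * (learning_rate)^(log2(n)) where learning_rate = rate/100
Doublings = log2(4) = 2
T_n = 125 * 0.8^2
T_n = 125 * 0.64 = 80.0 hours

80.0 hours


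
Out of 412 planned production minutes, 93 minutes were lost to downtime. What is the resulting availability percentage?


Formula: Availability = (Planned Time - Downtime) / Planned Time * 100
Uptime = 412 - 93 = 319 min
Availability = 319 / 412 * 100 = 77.4%

77.4%


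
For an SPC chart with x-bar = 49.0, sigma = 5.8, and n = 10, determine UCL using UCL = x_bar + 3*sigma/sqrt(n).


UCL = 49.0 + 3 * 5.8 / sqrt(10)

54.5


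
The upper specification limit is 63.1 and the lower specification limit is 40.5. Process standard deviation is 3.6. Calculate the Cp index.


Cp = (63.1 - 40.5) / (6 * 3.6)

1.05


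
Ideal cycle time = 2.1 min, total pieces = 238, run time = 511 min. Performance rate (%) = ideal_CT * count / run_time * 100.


Formula: Performance = (Ideal CT * Total Count) / Run Time * 100
Ideal output time = 2.1 * 238 = 499.8 min
Performance = 499.8 / 511 * 100 = 97.8%

97.8%


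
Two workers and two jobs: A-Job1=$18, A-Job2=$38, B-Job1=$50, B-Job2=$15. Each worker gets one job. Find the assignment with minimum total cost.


Option 1: A->1 + B->2 = $18 + $15 = $33
Option 2: A->2 + B->1 = $38 + $50 = $88
Min cost = min($33, $88) = $33

$33


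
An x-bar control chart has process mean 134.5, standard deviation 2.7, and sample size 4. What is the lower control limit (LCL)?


LCL = 134.5 - 3 * 2.7 / sqrt(4)

130.45


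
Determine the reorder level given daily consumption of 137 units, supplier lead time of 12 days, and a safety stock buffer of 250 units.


Formula: ROP = (Daily Demand * Lead Time) + Safety Stock
Demand during lead time = 137 * 12 = 1644 units
ROP = 1644 + 250 = 1894 units

1894 units


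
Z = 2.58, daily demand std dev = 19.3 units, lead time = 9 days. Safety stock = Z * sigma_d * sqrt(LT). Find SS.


Formula: SS = z * sigma_d * sqrt(LT)
sqrt(LT) = sqrt(9) = 3.0
SS = 2.58 * 19.3 * 3.0
SS = 149.4 units

149.4 units


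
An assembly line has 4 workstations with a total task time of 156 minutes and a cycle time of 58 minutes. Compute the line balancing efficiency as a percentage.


Formula: Efficiency = Sum of Task Times / (N_stations * CT) * 100
Total station capacity = 4 stations * 58 min = 232 min
Efficiency = 156 / 232 * 100 = 67.2%

67.2%


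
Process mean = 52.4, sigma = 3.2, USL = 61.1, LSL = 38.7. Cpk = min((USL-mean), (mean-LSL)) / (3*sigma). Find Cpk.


Cpu = (61.1 - 52.4) / (3 * 3.2) = 0.91
Cpl = (52.4 - 38.7) / (3 * 3.2) = 1.43
Cpk = min(0.91, 1.43) = 0.91

0.91


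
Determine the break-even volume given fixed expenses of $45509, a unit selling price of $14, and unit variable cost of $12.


Formula: BEQ = Fixed Costs / (Price - Variable Cost)
Contribution margin = $14 - $12 = $2/unit
BEQ = ceil($45509 / $2/unit) = ceil(22754.5) = 22755 units

22755 units


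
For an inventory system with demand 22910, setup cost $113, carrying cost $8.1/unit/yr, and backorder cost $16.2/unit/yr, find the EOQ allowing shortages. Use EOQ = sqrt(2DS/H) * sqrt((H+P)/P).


Formula: EOQ* = sqrt(2DS/H) * sqrt((H+P)/P)
Base EOQ = sqrt(2*22910*113/8.1) = 799.51 units
Correction = sqrt((8.1+16.2)/16.2) = 1.22474
EOQ* = 799.51 * 1.22474 = 979.2 units

979.2 units


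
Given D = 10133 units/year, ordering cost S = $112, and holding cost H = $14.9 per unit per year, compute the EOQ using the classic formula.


Formula: EOQ = sqrt(2 * D * S / H)
Numerator: 2 * 10133 * 112 = 2269792
2DS/H = 2269792 / 14.9 = 152335.0
EOQ = sqrt(152335.0) = 390.3 units

390.3 units


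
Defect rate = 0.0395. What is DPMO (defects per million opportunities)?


DPMO = defect_rate * 1000000 = 0.0395 * 1000000

39500


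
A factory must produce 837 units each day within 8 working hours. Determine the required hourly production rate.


Formula: Production Rate = Daily Demand / Available Hours
Rate = 837 units/day / 8 hours/day
Rate = 104.6 units/hour

104.6 units/hour


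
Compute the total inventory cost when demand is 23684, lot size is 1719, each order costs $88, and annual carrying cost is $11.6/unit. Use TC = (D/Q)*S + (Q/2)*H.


TC = 23684/1719 * 88 + 1719/2 * 11.6

$11182.64


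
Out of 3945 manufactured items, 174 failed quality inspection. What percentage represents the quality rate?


Formula: Quality Rate = Good Pieces / Total Pieces * 100
Good pieces = 3945 - 174 = 3771
QR = 3771 / 3945 * 100 = 95.6%

95.6%


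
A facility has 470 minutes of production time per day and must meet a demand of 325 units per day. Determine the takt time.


Formula: Takt Time = Available Production Time / Customer Demand
Takt = 470 min/day / 325 units/day
Takt = 1.45 min/unit

1.45 min/unit


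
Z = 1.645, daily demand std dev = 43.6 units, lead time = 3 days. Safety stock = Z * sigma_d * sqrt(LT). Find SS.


Formula: SS = z * sigma_d * sqrt(LT)
sqrt(LT) = sqrt(3) = 1.7321
SS = 1.645 * 43.6 * 1.7321
SS = 124.2 units

124.2 units


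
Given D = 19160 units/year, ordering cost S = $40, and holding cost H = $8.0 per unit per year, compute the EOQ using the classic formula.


Formula: EOQ = sqrt(2 * D * S / H)
Numerator: 2 * 19160 * 40 = 1532800
2DS/H = 1532800 / 8.0 = 191600.0
EOQ = sqrt(191600.0) = 437.7 units

437.7 units


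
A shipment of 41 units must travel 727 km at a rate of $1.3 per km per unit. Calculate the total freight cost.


TC = dist * cost * units = 727 * 1.3 * 41 = $38749.10

$38749.10


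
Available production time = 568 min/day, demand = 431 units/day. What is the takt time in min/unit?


Formula: Takt Time = Available Production Time / Customer Demand
Takt = 568 min/day / 431 units/day
Takt = 1.32 min/unit

1.32 min/unit


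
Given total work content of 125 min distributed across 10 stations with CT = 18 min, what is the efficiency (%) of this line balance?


Formula: Efficiency = Sum of Task Times / (N_stations * CT) * 100
Total station capacity = 10 stations * 18 min = 180 min
Efficiency = 125 / 180 * 100 = 69.4%

69.4%


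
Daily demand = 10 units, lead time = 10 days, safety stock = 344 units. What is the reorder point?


Formula: ROP = (Daily Demand * Lead Time) + Safety Stock
Demand during lead time = 10 * 10 = 100 units
ROP = 100 + 344 = 444 units

444 units


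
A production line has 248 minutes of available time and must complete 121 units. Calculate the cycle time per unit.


Formula: CT = Available Time / Number of Units
CT = 248 min / 121 units
CT = 2.05 min/unit

2.05 min/unit


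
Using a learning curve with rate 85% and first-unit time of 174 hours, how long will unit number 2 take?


Formula: T_n = T_1 * (learning_rate)^(log2(n)) where learning_rate = rate/100
Doublings = log2(2) = 1
T_n = 174 * 0.85^1
T_n = 174 * 0.85 = 147.9 hours

147.9 hours


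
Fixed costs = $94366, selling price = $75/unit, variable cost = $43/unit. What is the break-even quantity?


Formula: BEQ = Fixed Costs / (Price - Variable Cost)
Contribution margin = $75 - $43 = $32/unit
BEQ = ceil($94366 / $32/unit) = ceil(2948.94) = 2949 units

2949 units


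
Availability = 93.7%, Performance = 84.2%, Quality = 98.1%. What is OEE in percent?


Formula: OEE = Availability * Performance * Quality / 10000
A * P = 93.7% * 84.2% / 100 = 78.9%
OEE = 78.9% * 98.1% / 100 = 77.4%

77.4%


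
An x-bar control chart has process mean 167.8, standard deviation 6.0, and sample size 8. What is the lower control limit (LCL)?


LCL = 167.8 - 3 * 6.0 / sqrt(8)

161.44


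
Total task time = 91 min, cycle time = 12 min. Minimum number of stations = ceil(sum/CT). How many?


Formula: N_min = ceil(Sum of Task Times / Cycle Time)
N_min = ceil(91 min / 12 min) = ceil(7.5833)
N_min = 8 stations

8


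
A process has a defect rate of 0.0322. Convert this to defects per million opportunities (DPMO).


DPMO = defect_rate * 1000000 = 0.0322 * 1000000

32200


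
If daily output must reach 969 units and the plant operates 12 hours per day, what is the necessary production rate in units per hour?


Formula: Production Rate = Daily Demand / Available Hours
Rate = 969 units/day / 12 hours/day
Rate = 80.8 units/hour

80.8 units/hour


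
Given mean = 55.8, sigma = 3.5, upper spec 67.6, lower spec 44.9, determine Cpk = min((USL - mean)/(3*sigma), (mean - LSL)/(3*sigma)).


Cpu = (67.6 - 55.8) / (3 * 3.5) = 1.12
Cpl = (55.8 - 44.9) / (3 * 3.5) = 1.04
Cpk = min(1.12, 1.04) = 1.04

1.04


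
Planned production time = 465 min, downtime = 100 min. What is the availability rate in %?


Formula: Availability = (Planned Time - Downtime) / Planned Time * 100
Uptime = 465 - 100 = 365 min
Availability = 365 / 465 * 100 = 78.5%

78.5%


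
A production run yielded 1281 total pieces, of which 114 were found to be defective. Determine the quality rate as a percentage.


Formula: Quality Rate = Good Pieces / Total Pieces * 100
Good pieces = 1281 - 114 = 1167
QR = 1167 / 1281 * 100 = 91.1%

91.1%


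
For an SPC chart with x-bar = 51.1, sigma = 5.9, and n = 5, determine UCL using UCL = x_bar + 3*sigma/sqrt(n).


UCL = 51.1 + 3 * 5.9 / sqrt(5)

59.02


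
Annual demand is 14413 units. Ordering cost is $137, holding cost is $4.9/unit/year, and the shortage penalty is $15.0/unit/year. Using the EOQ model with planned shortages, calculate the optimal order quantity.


Formula: EOQ* = sqrt(2DS/H) * sqrt((H+P)/P)
Base EOQ = sqrt(2*14413*137/4.9) = 897.75 units
Correction = sqrt((4.9+15.0)/15.0) = 1.15181
EOQ* = 897.75 * 1.15181 = 1034.0 units

1034.0 units


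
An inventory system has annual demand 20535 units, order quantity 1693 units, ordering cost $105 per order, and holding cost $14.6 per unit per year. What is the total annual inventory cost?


TC = 20535/1693 * 105 + 1693/2 * 14.6

$13632.48


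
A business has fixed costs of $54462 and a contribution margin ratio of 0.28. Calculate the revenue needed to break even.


Formula: BER = Fixed Costs / Contribution Margin Ratio
BER = $54462 / 0.28
BER = $194507.14 (to the nearest cent)

$194507.14


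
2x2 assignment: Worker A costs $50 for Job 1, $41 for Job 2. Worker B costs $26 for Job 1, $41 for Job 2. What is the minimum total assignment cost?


Option 1: A->1 + B->2 = $50 + $41 = $91
Option 2: A->2 + B->1 = $41 + $26 = $67
Min cost = min($91, $67) = $67

$67


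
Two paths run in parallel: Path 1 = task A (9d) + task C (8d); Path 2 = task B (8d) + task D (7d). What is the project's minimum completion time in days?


Path 1 = 9 + 8 = 17 days
Path 2 = 8 + 7 = 15 days
Duration = max(17, 15) = 17 days

17 days


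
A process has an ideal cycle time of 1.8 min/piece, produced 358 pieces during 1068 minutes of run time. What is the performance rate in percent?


Formula: Performance = (Ideal CT * Total Count) / Run Time * 100
Ideal output time = 1.8 * 358 = 644.4 min
Performance = 644.4 / 1068 * 100 = 60.3%

60.3%


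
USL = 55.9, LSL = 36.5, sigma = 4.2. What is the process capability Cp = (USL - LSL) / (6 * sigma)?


Cp = (55.9 - 36.5) / (6 * 4.2)

0.77


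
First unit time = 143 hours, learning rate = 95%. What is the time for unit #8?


Formula: T_n = T_1 * (learning_rate)^(log2(n)) where learning_rate = rate/100
Doublings = log2(8) = 3
T_n = 143 * 0.95^3
T_n = 143 * 0.8574 = 122.6 hours

122.6 hours


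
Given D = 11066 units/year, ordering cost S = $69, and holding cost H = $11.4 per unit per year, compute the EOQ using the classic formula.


Formula: EOQ = sqrt(2 * D * S / H)
Numerator: 2 * 11066 * 69 = 1527108
2DS/H = 1527108 / 11.4 = 133956.8
EOQ = sqrt(133956.8) = 366.0 units

366.0 units


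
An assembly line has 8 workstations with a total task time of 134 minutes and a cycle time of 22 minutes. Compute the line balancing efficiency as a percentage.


Formula: Efficiency = Sum of Task Times / (N_stations * CT) * 100
Total station capacity = 8 stations * 22 min = 176 min
Efficiency = 134 / 176 * 100 = 76.1%

76.1%


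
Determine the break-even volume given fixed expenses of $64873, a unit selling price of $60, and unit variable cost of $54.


Formula: BEQ = Fixed Costs / (Price - Variable Cost)
Contribution margin = $60 - $54 = $6/unit
BEQ = ceil($64873 / $6/unit) = ceil(10812.17) = 10813 units

10813 units


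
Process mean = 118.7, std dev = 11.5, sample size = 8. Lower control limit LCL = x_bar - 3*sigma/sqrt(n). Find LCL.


LCL = 118.7 - 3 * 11.5 / sqrt(8)

106.5


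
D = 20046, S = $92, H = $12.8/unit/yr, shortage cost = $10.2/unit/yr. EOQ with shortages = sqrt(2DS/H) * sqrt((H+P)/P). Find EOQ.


Formula: EOQ* = sqrt(2DS/H) * sqrt((H+P)/P)
Base EOQ = sqrt(2*20046*92/12.8) = 536.81 units
Correction = sqrt((12.8+10.2)/10.2) = 1.50163
EOQ* = 536.81 * 1.50163 = 806.1 units

806.1 units


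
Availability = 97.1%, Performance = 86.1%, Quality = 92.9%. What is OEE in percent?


Formula: OEE = Availability * Performance * Quality / 10000
A * P = 97.1% * 86.1% / 100 = 83.6%
OEE = 83.6% * 92.9% / 100 = 77.7%

77.7%


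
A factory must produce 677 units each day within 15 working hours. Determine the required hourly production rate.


Formula: Production Rate = Daily Demand / Available Hours
Rate = 677 units/day / 15 hours/day
Rate = 45.1 units/hour

45.1 units/hour


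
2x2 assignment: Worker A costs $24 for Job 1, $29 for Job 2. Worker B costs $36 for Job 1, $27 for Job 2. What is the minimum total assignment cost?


Option 1: A->1 + B->2 = $24 + $27 = $51
Option 2: A->2 + B->1 = $29 + $36 = $65
Min cost = min($51, $65) = $51

$51


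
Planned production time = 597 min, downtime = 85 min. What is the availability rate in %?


Formula: Availability = (Planned Time - Downtime) / Planned Time * 100
Uptime = 597 - 85 = 512 min
Availability = 512 / 597 * 100 = 85.8%

85.8%


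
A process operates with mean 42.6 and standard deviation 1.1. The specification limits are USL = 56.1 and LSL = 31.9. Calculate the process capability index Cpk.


Cpu = (56.1 - 42.6) / (3 * 1.1) = 4.09
Cpl = (42.6 - 31.9) / (3 * 1.1) = 3.24
Cpk = min(4.09, 3.24) = 3.24

3.24


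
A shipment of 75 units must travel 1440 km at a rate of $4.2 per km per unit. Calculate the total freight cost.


TC = dist * cost * units = 1440 * 4.2 * 75 = $453600.00

$453600.00


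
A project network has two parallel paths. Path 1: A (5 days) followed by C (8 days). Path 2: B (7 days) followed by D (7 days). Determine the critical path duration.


Path 1 = 5 + 8 = 13 days
Path 2 = 7 + 7 = 14 days
Duration = max(13, 14) = 14 days

14 days


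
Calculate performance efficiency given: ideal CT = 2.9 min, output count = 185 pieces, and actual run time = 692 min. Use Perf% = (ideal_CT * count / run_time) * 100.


Formula: Performance = (Ideal CT * Total Count) / Run Time * 100
Ideal output time = 2.9 * 185 = 536.5 min
Performance = 536.5 / 692 * 100 = 77.5%

77.5%


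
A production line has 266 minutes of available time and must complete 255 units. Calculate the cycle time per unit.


Formula: CT = Available Time / Number of Units
CT = 266 min / 255 units
CT = 1.04 min/unit

1.04 min/unit


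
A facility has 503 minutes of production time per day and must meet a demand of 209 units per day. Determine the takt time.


Formula: Takt Time = Available Production Time / Customer Demand
Takt = 503 min/day / 209 units/day
Takt = 2.41 min/unit

2.41 min/unit


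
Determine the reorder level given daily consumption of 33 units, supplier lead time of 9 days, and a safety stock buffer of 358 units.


Formula: ROP = (Daily Demand * Lead Time) + Safety Stock
Demand during lead time = 33 * 9 = 297 units
ROP = 297 + 358 = 655 units

655 units


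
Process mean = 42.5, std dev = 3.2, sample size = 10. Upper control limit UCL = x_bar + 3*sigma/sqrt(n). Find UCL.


UCL = 42.5 + 3 * 3.2 / sqrt(10)

45.54


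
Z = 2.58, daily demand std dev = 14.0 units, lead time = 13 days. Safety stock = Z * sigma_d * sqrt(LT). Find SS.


Formula: SS = z * sigma_d * sqrt(LT)
sqrt(LT) = sqrt(13) = 3.6056
SS = 2.58 * 14.0 * 3.6056
SS = 130.2 units

130.2 units


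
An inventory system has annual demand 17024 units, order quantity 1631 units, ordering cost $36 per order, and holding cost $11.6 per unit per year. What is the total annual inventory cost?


TC = 17024/1631 * 36 + 1631/2 * 11.6

$9835.56


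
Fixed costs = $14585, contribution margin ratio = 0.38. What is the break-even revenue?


Formula: BER = Fixed Costs / Contribution Margin Ratio
BER = $14585 / 0.38
BER = $38381.58 (to the nearest cent)

$38381.58


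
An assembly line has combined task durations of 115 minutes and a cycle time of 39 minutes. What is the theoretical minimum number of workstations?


Formula: N_min = ceil(Sum of Task Times / Cycle Time)
N_min = ceil(115 min / 39 min) = ceil(2.9487)
N_min = 3 stations

3


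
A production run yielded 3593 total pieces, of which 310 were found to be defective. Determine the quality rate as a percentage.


Formula: Quality Rate = Good Pieces / Total Pieces * 100
Good pieces = 3593 - 310 = 3283
QR = 3283 / 3593 * 100 = 91.4%

91.4%


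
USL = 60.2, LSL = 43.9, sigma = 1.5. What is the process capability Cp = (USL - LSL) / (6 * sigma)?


Cp = (60.2 - 43.9) / (6 * 1.5)

1.81


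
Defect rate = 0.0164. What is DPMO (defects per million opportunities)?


DPMO = defect_rate * 1000000 = 0.0164 * 1000000

16400


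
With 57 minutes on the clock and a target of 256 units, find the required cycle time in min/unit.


Formula: CT = Available Time / Number of Units
CT = 57 min / 256 units
CT = 0.22 min/unit

0.22 min/unit


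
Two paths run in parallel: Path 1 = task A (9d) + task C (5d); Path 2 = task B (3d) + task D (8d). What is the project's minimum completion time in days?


Path 1 = 9 + 5 = 14 days
Path 2 = 3 + 8 = 11 days
Duration = max(14, 11) = 14 days

14 days


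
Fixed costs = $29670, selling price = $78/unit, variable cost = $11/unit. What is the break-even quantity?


Formula: BEQ = Fixed Costs / (Price - Variable Cost)
Contribution margin = $78 - $11 = $67/unit
BEQ = ceil($29670 / $67/unit) = ceil(442.84) = 443 units

443 units


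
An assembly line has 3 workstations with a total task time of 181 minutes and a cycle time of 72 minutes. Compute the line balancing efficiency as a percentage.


Formula: Efficiency = Sum of Task Times / (N_stations * CT) * 100
Total station capacity = 3 stations * 72 min = 216 min
Efficiency = 181 / 216 * 100 = 83.8%

83.8%


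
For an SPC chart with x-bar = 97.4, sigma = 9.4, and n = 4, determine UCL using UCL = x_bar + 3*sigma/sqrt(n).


UCL = 97.4 + 3 * 9.4 / sqrt(4)

111.5


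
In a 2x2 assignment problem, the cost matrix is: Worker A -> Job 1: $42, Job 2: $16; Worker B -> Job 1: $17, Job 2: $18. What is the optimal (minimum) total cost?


Option 1: A->1 + B->2 = $42 + $18 = $60
Option 2: A->2 + B->1 = $16 + $17 = $33
Min cost = min($60, $33) = $33

$33


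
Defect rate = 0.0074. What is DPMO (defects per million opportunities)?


DPMO = defect_rate * 1000000 = 0.0074 * 1000000

7400


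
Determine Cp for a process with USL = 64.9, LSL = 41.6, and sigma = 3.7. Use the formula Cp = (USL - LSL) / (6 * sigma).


Cp = (64.9 - 41.6) / (6 * 3.7)

1.05


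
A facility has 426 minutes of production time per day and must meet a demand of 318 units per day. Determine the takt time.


Formula: Takt Time = Available Production Time / Customer Demand
Takt = 426 min/day / 318 units/day
Takt = 1.34 min/unit

1.34 min/unit


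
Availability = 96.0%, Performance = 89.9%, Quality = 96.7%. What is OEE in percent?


Formula: OEE = Availability * Performance * Quality / 10000
A * P = 96.0% * 89.9% / 100 = 86.3%
OEE = 86.3% * 96.7% / 100 = 83.5%

83.5%


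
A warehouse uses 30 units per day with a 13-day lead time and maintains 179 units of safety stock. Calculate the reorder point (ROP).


Formula: ROP = (Daily Demand * Lead Time) + Safety Stock
Demand during lead time = 30 * 13 = 390 units
ROP = 390 + 179 = 569 units

569 units


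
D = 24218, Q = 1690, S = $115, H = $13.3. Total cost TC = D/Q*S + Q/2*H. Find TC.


TC = 24218/1690 * 115 + 1690/2 * 13.3

$12886.47


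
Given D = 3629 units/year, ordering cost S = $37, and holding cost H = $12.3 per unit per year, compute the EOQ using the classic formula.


Formula: EOQ = sqrt(2 * D * S / H)
Numerator: 2 * 3629 * 37 = 268546
2DS/H = 268546 / 12.3 = 21833.0
EOQ = sqrt(21833.0) = 147.8 units

147.8 units


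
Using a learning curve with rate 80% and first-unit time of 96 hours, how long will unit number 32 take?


Formula: T_n = T_1 * (learning_rate)^(log2(n)) where learning_rate = rate/100
Doublings = log2(32) = 5
T_n = 96 * 0.8^5
T_n = 96 * 0.3277 = 31.5 hours

31.5 hours


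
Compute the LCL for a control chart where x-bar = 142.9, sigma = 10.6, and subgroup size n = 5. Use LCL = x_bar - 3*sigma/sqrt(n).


LCL = 142.9 - 3 * 10.6 / sqrt(5)

128.68


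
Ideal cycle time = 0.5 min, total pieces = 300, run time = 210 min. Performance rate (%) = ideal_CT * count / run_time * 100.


Formula: Performance = (Ideal CT * Total Count) / Run Time * 100
Ideal output time = 0.5 * 300 = 150.0 min
Performance = 150.0 / 210 * 100 = 71.4%

71.4%


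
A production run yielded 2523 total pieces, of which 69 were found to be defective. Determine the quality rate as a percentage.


Formula: Quality Rate = Good Pieces / Total Pieces * 100
Good pieces = 2523 - 69 = 2454
QR = 2454 / 2523 * 100 = 97.3%

97.3%


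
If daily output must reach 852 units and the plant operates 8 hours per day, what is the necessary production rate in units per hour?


Formula: Production Rate = Daily Demand / Available Hours
Rate = 852 units/day / 8 hours/day
Rate = 106.5 units/hour

106.5 units/hour


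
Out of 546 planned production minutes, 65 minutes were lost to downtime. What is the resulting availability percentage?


Formula: Availability = (Planned Time - Downtime) / Planned Time * 100
Uptime = 546 - 65 = 481 min
Availability = 481 / 546 * 100 = 88.1%

88.1%


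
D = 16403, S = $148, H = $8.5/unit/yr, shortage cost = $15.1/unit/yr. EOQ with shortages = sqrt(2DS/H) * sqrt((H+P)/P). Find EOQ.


Formula: EOQ* = sqrt(2DS/H) * sqrt((H+P)/P)
Base EOQ = sqrt(2*16403*148/8.5) = 755.78 units
Correction = sqrt((8.5+15.1)/15.1) = 1.25017
EOQ* = 755.78 * 1.25017 = 944.9 units

944.9 units


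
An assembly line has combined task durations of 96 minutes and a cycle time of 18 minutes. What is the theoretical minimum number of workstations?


Formula: N_min = ceil(Sum of Task Times / Cycle Time)
N_min = ceil(96 min / 18 min) = ceil(5.3333)
N_min = 6 stations

6


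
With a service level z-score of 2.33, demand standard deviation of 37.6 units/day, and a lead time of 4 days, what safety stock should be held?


Formula: SS = z * sigma_d * sqrt(LT)
sqrt(LT) = sqrt(4) = 2.0
SS = 2.33 * 37.6 * 2.0
SS = 175.2 units

175.2 units


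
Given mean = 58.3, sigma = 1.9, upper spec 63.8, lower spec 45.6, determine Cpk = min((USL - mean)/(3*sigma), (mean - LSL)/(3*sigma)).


Cpu = (63.8 - 58.3) / (3 * 1.9) = 0.96
Cpl = (58.3 - 45.6) / (3 * 1.9) = 2.23
Cpk = min(0.96, 2.23) = 0.96

0.96


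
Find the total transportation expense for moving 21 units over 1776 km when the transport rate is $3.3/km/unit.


TC = dist * cost * units = 1776 * 3.3 * 21 = $123076.80

$123076.80


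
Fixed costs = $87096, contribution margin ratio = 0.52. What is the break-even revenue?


Formula: BER = Fixed Costs / Contribution Margin Ratio
BER = $87096 / 0.52
BER = $167492.31 (to the nearest cent)

$167492.31


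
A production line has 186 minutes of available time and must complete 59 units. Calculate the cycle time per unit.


Formula: CT = Available Time / Number of Units
CT = 186 min / 59 units
CT = 3.15 min/unit

3.15 min/unit


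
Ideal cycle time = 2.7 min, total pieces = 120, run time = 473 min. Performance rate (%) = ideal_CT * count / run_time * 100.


Formula: Performance = (Ideal CT * Total Count) / Run Time * 100
Ideal output time = 2.7 * 120 = 324.0 min
Performance = 324.0 / 473 * 100 = 68.5%

68.5%


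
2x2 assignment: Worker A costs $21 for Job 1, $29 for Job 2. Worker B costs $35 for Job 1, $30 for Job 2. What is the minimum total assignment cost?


Option 1: A->1 + B->2 = $21 + $30 = $51
Option 2: A->2 + B->1 = $29 + $35 = $64
Min cost = min($51, $64) = $51

$51


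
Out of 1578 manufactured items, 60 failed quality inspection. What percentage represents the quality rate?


Formula: Quality Rate = Good Pieces / Total Pieces * 100
Good pieces = 1578 - 60 = 1518
QR = 1518 / 1578 * 100 = 96.2%

96.2%


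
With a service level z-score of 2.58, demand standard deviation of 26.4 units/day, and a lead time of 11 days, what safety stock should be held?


Formula: SS = z * sigma_d * sqrt(LT)
sqrt(LT) = sqrt(11) = 3.3166
SS = 2.58 * 26.4 * 3.3166
SS = 225.9 units

225.9 units


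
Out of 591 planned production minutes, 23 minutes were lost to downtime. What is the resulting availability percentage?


Formula: Availability = (Planned Time - Downtime) / Planned Time * 100
Uptime = 591 - 23 = 568 min
Availability = 568 / 591 * 100 = 96.1%

96.1%


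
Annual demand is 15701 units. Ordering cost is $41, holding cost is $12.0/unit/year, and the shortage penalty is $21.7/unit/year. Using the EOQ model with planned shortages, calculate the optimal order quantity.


Formula: EOQ* = sqrt(2DS/H) * sqrt((H+P)/P)
Base EOQ = sqrt(2*15701*41/12.0) = 327.55 units
Correction = sqrt((12.0+21.7)/21.7) = 1.24619
EOQ* = 327.55 * 1.24619 = 408.2 units

408.2 units


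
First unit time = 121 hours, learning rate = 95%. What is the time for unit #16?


Formula: T_n = T_1 * (learning_rate)^(log2(n)) where learning_rate = rate/100
Doublings = log2(16) = 4
T_n = 121 * 0.95^4
T_n = 121 * 0.8145 = 98.6 hours

98.6 hours


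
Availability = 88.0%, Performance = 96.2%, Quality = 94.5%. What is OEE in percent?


Formula: OEE = Availability * Performance * Quality / 10000
A * P = 88.0% * 96.2% / 100 = 84.66%
OEE = 84.66% * 94.5% / 100 = 80.0%

80.0%


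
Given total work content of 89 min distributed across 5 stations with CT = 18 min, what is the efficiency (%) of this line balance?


Formula: Efficiency = Sum of Task Times / (N_stations * CT) * 100
Total station capacity = 5 stations * 18 min = 90 min
Efficiency = 89 / 90 * 100 = 98.9%

98.9%


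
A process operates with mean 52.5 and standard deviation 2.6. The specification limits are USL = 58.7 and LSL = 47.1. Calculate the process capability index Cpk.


Cpu = (58.7 - 52.5) / (3 * 2.6) = 0.79
Cpl = (52.5 - 47.1) / (3 * 2.6) = 0.69
Cpk = min(0.79, 0.69) = 0.69

0.69


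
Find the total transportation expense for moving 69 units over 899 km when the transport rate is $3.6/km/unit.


TC = dist * cost * units = 899 * 3.6 * 69 = $223311.60

$223311.60


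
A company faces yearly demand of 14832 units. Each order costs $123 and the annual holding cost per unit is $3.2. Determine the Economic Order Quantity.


Formula: EOQ = sqrt(2 * D * S / H)
Numerator: 2 * 14832 * 123 = 3648672
2DS/H = 3648672 / 3.2 = 1140210.0
EOQ = sqrt(1140210.0) = 1067.8 units

1067.8 units


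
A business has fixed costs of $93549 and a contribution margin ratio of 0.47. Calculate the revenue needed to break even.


Formula: BER = Fixed Costs / Contribution Margin Ratio
BER = $93549 / 0.47
BER = $199040.43 (to the nearest cent)

$199040.43


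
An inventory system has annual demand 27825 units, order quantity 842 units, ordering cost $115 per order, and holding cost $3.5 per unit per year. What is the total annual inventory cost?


TC = 27825/842 * 115 + 842/2 * 3.5

$5273.83


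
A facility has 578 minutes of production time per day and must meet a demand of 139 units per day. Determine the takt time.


Formula: Takt Time = Available Production Time / Customer Demand
Takt = 578 min/day / 139 units/day
Takt = 4.16 min/unit

4.16 min/unit
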